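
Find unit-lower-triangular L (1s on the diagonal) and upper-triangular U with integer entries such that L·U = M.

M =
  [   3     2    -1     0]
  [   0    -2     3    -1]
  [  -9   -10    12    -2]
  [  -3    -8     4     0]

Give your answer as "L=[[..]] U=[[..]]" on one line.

  row1 -= 0·row0 → [0,-2,3,-1]
  row2 -= -3·row0 → [0,-4,9,-2]
  row3 -= -1·row0 → [0,-6,3,0]
  row2 -= 2·row1 → [0,0,3,0]
  row3 -= 3·row1 → [0,0,-6,3]
  row3 -= -2·row2 → [0,0,0,3]

L=[[1,0,0,0],[0,1,0,0],[-3,2,1,0],[-1,3,-2,1]] U=[[3,2,-1,0],[0,-2,3,-1],[0,0,3,0],[0,0,0,3]]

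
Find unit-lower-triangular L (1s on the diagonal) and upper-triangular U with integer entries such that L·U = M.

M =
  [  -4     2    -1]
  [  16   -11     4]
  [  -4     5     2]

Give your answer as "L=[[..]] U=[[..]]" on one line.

L=[[1,0,0],[-4,1,0],[1,-1,1]] U=[[-4,2,-1],[0,-3,0],[0,0,3]]

  R1 -= -4·R0 → [0,-3,0]
  R2 -= 1·R0 → [0,3,3]
  R2 -= -1·R1 → [0,0,3]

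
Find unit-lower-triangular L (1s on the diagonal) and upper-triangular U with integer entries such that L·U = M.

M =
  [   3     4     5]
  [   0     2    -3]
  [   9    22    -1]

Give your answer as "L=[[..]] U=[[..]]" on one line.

  R1 -= 0·R0 → [0,2,-3]
  R2 -= 3·R0 → [0,10,-16]
  R2 -= 5·R1 → [0,0,-1]

L=[[1,0,0],[0,1,0],[3,5,1]] U=[[3,4,5],[0,2,-3],[0,0,-1]]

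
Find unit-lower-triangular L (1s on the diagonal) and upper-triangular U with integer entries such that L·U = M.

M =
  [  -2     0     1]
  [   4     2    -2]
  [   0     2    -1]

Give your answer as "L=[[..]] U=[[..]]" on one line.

  row1 -= -2·row0 → [0,2,0]
  row2 -= 0·row0 → [0,2,-1]
  row2 -= 1·row1 → [0,0,-1]

L=[[1,0,0],[-2,1,0],[0,1,1]] U=[[-2,0,1],[0,2,0],[0,0,-1]]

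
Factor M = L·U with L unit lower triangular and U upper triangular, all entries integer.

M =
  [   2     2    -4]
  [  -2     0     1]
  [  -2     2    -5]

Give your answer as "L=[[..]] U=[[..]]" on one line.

  r1 -= -1·r0 → [0,2,-3]
  r2 -= -1·r0 → [0,4,-9]
  r2 -= 2·r1 → [0,0,-3]

L=[[1,0,0],[-1,1,0],[-1,2,1]] U=[[2,2,-4],[0,2,-3],[0,0,-3]]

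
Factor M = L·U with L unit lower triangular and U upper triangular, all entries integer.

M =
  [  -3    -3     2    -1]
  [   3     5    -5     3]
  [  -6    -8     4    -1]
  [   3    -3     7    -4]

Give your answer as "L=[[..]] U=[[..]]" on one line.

  R1 -= -1·R0 → [0,2,-3,2]
  R2 -= 2·R0 → [0,-2,0,1]
  R3 -= -1·R0 → [0,-6,9,-5]
  R2 -= -1·R1 → [0,0,-3,3]
  R3 -= -3·R1 → [0,0,0,1]
  R3 -= 0·R2 → [0,0,0,1]

L=[[1,0,0,0],[-1,1,0,0],[2,-1,1,0],[-1,-3,0,1]] U=[[-3,-3,2,-1],[0,2,-3,2],[0,0,-3,3],[0,0,0,1]]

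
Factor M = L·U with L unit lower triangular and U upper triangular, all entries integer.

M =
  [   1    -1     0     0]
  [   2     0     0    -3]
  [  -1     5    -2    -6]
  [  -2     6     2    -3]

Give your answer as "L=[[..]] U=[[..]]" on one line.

L=[[1,0,0,0],[2,1,0,0],[-1,2,1,0],[-2,2,-1,1]] U=[[1,-1,0,0],[0,2,0,-3],[0,0,-2,0],[0,0,0,3]]

  row1 -= 2·row0 → [0,2,0,-3]
  row2 -= -1·row0 → [0,4,-2,-6]
  row3 -= -2·row0 → [0,4,2,-3]
  row2 -= 2·row1 → [0,0,-2,0]
  row3 -= 2·row1 → [0,0,2,3]
  row3 -= -1·row2 → [0,0,0,3]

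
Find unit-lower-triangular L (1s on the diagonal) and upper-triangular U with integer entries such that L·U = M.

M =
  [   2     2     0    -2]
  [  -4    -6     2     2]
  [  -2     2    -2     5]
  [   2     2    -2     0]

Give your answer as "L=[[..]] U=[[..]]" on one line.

  r1 -= -2·r0 → [0,-2,2,-2]
  r2 -= -1·r0 → [0,4,-2,3]
  r3 -= 1·r0 → [0,0,-2,2]
  r2 -= -2·r1 → [0,0,2,-1]
  r3 -= 0·r1 → [0,0,-2,2]
  r3 -= -1·r2 → [0,0,0,1]

L=[[1,0,0,0],[-2,1,0,0],[-1,-2,1,0],[1,0,-1,1]] U=[[2,2,0,-2],[0,-2,2,-2],[0,0,2,-1],[0,0,0,1]]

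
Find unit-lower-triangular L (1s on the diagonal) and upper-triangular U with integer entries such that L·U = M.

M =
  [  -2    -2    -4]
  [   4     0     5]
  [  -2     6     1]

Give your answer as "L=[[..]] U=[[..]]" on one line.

L=[[1,0,0],[-2,1,0],[1,-2,1]] U=[[-2,-2,-4],[0,-4,-3],[0,0,-1]]

  R1 -= -2·R0 → [0,-4,-3]
  R2 -= 1·R0 → [0,8,5]
  R2 -= -2·R1 → [0,0,-1]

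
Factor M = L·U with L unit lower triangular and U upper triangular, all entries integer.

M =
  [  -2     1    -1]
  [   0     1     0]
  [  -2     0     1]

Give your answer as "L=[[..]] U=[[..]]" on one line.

L=[[1,0,0],[0,1,0],[1,-1,1]] U=[[-2,1,-1],[0,1,0],[0,0,2]]

  row1 -= 0·row0 → [0,1,0]
  row2 -= 1·row0 → [0,-1,2]
  row2 -= -1·row1 → [0,0,2]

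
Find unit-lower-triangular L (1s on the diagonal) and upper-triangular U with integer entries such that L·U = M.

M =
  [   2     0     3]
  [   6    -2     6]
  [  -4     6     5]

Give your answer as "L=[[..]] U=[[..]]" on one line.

L=[[1,0,0],[3,1,0],[-2,-3,1]] U=[[2,0,3],[0,-2,-3],[0,0,2]]

  R1 -= 3·R0 → [0,-2,-3]
  R2 -= -2·R0 → [0,6,11]
  R2 -= -3·R1 → [0,0,2]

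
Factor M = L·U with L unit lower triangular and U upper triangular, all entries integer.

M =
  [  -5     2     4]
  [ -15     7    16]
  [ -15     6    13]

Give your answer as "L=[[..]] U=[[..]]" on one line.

L=[[1,0,0],[3,1,0],[3,0,1]] U=[[-5,2,4],[0,1,4],[0,0,1]]

  row1 -= 3·row0 → [0,1,4]
  row2 -= 3·row0 → [0,0,1]
  row2 -= 0·row1 → [0,0,1]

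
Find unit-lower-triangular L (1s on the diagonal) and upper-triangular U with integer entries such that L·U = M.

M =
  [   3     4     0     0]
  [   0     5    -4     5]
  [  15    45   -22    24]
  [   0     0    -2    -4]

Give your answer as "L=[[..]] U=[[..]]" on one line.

  r1 -= 0·r0 → [0,5,-4,5]
  r2 -= 5·r0 → [0,25,-22,24]
  r3 -= 0·r0 → [0,0,-2,-4]
  r2 -= 5·r1 → [0,0,-2,-1]
  r3 -= 0·r1 → [0,0,-2,-4]
  r3 -= 1·r2 → [0,0,0,-3]

L=[[1,0,0,0],[0,1,0,0],[5,5,1,0],[0,0,1,1]] U=[[3,4,0,0],[0,5,-4,5],[0,0,-2,-1],[0,0,0,-3]]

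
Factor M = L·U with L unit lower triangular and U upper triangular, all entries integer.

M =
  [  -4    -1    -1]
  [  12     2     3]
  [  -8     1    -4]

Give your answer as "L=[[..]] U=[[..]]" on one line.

L=[[1,0,0],[-3,1,0],[2,-3,1]] U=[[-4,-1,-1],[0,-1,0],[0,0,-2]]

  row1 -= -3·row0 → [0,-1,0]
  row2 -= 2·row0 → [0,3,-2]
  row2 -= -3·row1 → [0,0,-2]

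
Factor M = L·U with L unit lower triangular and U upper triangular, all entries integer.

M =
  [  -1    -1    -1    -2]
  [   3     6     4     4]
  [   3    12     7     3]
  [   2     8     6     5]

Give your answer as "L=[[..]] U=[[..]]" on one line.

  row1 -= -3·row0 → [0,3,1,-2]
  row2 -= -3·row0 → [0,9,4,-3]
  row3 -= -2·row0 → [0,6,4,1]
  row2 -= 3·row1 → [0,0,1,3]
  row3 -= 2·row1 → [0,0,2,5]
  row3 -= 2·row2 → [0,0,0,-1]

L=[[1,0,0,0],[-3,1,0,0],[-3,3,1,0],[-2,2,2,1]] U=[[-1,-1,-1,-2],[0,3,1,-2],[0,0,1,3],[0,0,0,-1]]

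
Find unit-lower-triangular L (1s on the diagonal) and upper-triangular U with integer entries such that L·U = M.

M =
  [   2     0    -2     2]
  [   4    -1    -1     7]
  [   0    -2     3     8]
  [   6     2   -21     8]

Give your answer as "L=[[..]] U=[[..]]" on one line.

L=[[1,0,0,0],[2,1,0,0],[0,2,1,0],[3,-2,3,1]] U=[[2,0,-2,2],[0,-1,3,3],[0,0,-3,2],[0,0,0,2]]

  r1 -= 2·r0 → [0,-1,3,3]
  r2 -= 0·r0 → [0,-2,3,8]
  r3 -= 3·r0 → [0,2,-15,2]
  r2 -= 2·r1 → [0,0,-3,2]
  r3 -= -2·r1 → [0,0,-9,8]
  r3 -= 3·r2 → [0,0,0,2]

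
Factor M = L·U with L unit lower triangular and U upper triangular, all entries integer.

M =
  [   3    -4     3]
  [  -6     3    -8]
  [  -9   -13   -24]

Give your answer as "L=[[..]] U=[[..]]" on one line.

  R1 -= -2·R0 → [0,-5,-2]
  R2 -= -3·R0 → [0,-25,-15]
  R2 -= 5·R1 → [0,0,-5]

L=[[1,0,0],[-2,1,0],[-3,5,1]] U=[[3,-4,3],[0,-5,-2],[0,0,-5]]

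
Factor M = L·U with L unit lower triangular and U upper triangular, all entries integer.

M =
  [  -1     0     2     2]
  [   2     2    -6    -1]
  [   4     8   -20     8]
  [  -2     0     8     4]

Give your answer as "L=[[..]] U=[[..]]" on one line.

  row1 -= -2·row0 → [0,2,-2,3]
  row2 -= -4·row0 → [0,8,-12,16]
  row3 -= 2·row0 → [0,0,4,0]
  row2 -= 4·row1 → [0,0,-4,4]
  row3 -= 0·row1 → [0,0,4,0]
  row3 -= -1·row2 → [0,0,0,4]

L=[[1,0,0,0],[-2,1,0,0],[-4,4,1,0],[2,0,-1,1]] U=[[-1,0,2,2],[0,2,-2,3],[0,0,-4,4],[0,0,0,4]]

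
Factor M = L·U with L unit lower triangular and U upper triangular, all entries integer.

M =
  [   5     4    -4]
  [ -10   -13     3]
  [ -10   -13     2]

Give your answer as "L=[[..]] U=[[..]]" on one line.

L=[[1,0,0],[-2,1,0],[-2,1,1]] U=[[5,4,-4],[0,-5,-5],[0,0,-1]]

  r1 -= -2·r0 → [0,-5,-5]
  r2 -= -2·r0 → [0,-5,-6]
  r2 -= 1·r1 → [0,0,-1]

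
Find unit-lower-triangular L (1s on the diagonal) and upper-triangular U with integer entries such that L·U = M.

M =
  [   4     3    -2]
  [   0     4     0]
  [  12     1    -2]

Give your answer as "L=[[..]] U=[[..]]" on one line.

  R1 -= 0·R0 → [0,4,0]
  R2 -= 3·R0 → [0,-8,4]
  R2 -= -2·R1 → [0,0,4]

L=[[1,0,0],[0,1,0],[3,-2,1]] U=[[4,3,-2],[0,4,0],[0,0,4]]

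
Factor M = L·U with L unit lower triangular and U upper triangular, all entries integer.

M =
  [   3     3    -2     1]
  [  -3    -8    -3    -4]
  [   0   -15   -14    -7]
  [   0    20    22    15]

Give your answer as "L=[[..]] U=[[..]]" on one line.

  row1 -= -1·row0 → [0,-5,-5,-3]
  row2 -= 0·row0 → [0,-15,-14,-7]
  row3 -= 0·row0 → [0,20,22,15]
  row2 -= 3·row1 → [0,0,1,2]
  row3 -= -4·row1 → [0,0,2,3]
  row3 -= 2·row2 → [0,0,0,-1]

L=[[1,0,0,0],[-1,1,0,0],[0,3,1,0],[0,-4,2,1]] U=[[3,3,-2,1],[0,-5,-5,-3],[0,0,1,2],[0,0,0,-1]]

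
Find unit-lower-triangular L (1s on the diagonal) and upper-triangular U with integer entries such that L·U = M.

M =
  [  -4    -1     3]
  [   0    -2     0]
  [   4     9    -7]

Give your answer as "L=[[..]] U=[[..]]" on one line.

L=[[1,0,0],[0,1,0],[-1,-4,1]] U=[[-4,-1,3],[0,-2,0],[0,0,-4]]

  row1 -= 0·row0 → [0,-2,0]
  row2 -= -1·row0 → [0,8,-4]
  row2 -= -4·row1 → [0,0,-4]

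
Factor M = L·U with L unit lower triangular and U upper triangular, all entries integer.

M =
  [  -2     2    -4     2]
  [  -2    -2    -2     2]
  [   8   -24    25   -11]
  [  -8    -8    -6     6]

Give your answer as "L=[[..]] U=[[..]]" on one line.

L=[[1,0,0,0],[1,1,0,0],[-4,4,1,0],[4,4,2,1]] U=[[-2,2,-4,2],[0,-4,2,0],[0,0,1,-3],[0,0,0,4]]

  row1 -= 1·row0 → [0,-4,2,0]
  row2 -= -4·row0 → [0,-16,9,-3]
  row3 -= 4·row0 → [0,-16,10,-2]
  row2 -= 4·row1 → [0,0,1,-3]
  row3 -= 4·row1 → [0,0,2,-2]
  row3 -= 2·row2 → [0,0,0,4]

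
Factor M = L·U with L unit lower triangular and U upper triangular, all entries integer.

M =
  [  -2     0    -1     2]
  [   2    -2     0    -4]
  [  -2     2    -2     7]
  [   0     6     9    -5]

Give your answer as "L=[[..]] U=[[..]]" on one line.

L=[[1,0,0,0],[-1,1,0,0],[1,-1,1,0],[0,-3,-3,1]] U=[[-2,0,-1,2],[0,-2,-1,-2],[0,0,-2,3],[0,0,0,-2]]

  row1 -= -1·row0 → [0,-2,-1,-2]
  row2 -= 1·row0 → [0,2,-1,5]
  row3 -= 0·row0 → [0,6,9,-5]
  row2 -= -1·row1 → [0,0,-2,3]
  row3 -= -3·row1 → [0,0,6,-11]
  row3 -= -3·row2 → [0,0,0,-2]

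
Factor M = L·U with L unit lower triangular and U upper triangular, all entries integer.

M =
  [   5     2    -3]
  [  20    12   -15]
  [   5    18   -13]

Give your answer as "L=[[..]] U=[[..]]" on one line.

  row1 -= 4·row0 → [0,4,-3]
  row2 -= 1·row0 → [0,16,-10]
  row2 -= 4·row1 → [0,0,2]

L=[[1,0,0],[4,1,0],[1,4,1]] U=[[5,2,-3],[0,4,-3],[0,0,2]]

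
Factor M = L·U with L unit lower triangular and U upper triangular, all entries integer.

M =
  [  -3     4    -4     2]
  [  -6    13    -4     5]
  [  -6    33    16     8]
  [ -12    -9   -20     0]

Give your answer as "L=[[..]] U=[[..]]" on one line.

  R1 -= 2·R0 → [0,5,4,1]
  R2 -= 2·R0 → [0,25,24,4]
  R3 -= 4·R0 → [0,-25,-4,-8]
  R2 -= 5·R1 → [0,0,4,-1]
  R3 -= -5·R1 → [0,0,16,-3]
  R3 -= 4·R2 → [0,0,0,1]

L=[[1,0,0,0],[2,1,0,0],[2,5,1,0],[4,-5,4,1]] U=[[-3,4,-4,2],[0,5,4,1],[0,0,4,-1],[0,0,0,1]]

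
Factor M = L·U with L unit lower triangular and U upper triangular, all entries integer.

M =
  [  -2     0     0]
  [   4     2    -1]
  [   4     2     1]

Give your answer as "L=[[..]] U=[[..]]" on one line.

  R1 -= -2·R0 → [0,2,-1]
  R2 -= -2·R0 → [0,2,1]
  R2 -= 1·R1 → [0,0,2]

L=[[1,0,0],[-2,1,0],[-2,1,1]] U=[[-2,0,0],[0,2,-1],[0,0,2]]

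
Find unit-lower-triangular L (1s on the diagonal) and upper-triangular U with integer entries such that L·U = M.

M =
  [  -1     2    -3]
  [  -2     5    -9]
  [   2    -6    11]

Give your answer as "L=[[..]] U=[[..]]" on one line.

  r1 -= 2·r0 → [0,1,-3]
  r2 -= -2·r0 → [0,-2,5]
  r2 -= -2·r1 → [0,0,-1]

L=[[1,0,0],[2,1,0],[-2,-2,1]] U=[[-1,2,-3],[0,1,-3],[0,0,-1]]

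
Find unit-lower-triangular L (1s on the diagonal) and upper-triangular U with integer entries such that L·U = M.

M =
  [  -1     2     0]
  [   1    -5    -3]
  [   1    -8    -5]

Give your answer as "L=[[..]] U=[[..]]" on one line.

  R1 -= -1·R0 → [0,-3,-3]
  R2 -= -1·R0 → [0,-6,-5]
  R2 -= 2·R1 → [0,0,1]

L=[[1,0,0],[-1,1,0],[-1,2,1]] U=[[-1,2,0],[0,-3,-3],[0,0,1]]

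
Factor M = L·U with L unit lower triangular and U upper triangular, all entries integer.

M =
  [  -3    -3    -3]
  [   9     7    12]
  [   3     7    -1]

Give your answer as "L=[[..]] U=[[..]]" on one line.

L=[[1,0,0],[-3,1,0],[-1,-2,1]] U=[[-3,-3,-3],[0,-2,3],[0,0,2]]

  row1 -= -3·row0 → [0,-2,3]
  row2 -= -1·row0 → [0,4,-4]
  row2 -= -2·row1 → [0,0,2]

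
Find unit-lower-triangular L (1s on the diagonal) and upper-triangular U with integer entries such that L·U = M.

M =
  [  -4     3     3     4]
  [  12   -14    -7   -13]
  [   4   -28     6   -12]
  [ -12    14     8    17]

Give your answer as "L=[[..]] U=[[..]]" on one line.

L=[[1,0,0,0],[-3,1,0,0],[-1,5,1,0],[3,-1,-1,1]] U=[[-4,3,3,4],[0,-5,2,-1],[0,0,-1,-3],[0,0,0,1]]

  R1 -= -3·R0 → [0,-5,2,-1]
  R2 -= -1·R0 → [0,-25,9,-8]
  R3 -= 3·R0 → [0,5,-1,5]
  R2 -= 5·R1 → [0,0,-1,-3]
  R3 -= -1·R1 → [0,0,1,4]
  R3 -= -1·R2 → [0,0,0,1]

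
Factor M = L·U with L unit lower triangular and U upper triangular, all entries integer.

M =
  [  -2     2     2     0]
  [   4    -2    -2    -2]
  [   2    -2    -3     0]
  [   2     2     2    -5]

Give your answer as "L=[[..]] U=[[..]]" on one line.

  r1 -= -2·r0 → [0,2,2,-2]
  r2 -= -1·r0 → [0,0,-1,0]
  r3 -= -1·r0 → [0,4,4,-5]
  r2 -= 0·r1 → [0,0,-1,0]
  r3 -= 2·r1 → [0,0,0,-1]
  r3 -= 0·r2 → [0,0,0,-1]

L=[[1,0,0,0],[-2,1,0,0],[-1,0,1,0],[-1,2,0,1]] U=[[-2,2,2,0],[0,2,2,-2],[0,0,-1,0],[0,0,0,-1]]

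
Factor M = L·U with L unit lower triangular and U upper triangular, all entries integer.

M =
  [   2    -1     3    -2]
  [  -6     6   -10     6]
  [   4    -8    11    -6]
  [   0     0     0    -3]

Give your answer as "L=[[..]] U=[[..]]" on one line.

L=[[1,0,0,0],[-3,1,0,0],[2,-2,1,0],[0,0,0,1]] U=[[2,-1,3,-2],[0,3,-1,0],[0,0,3,-2],[0,0,0,-3]]

  row1 -= -3·row0 → [0,3,-1,0]
  row2 -= 2·row0 → [0,-6,5,-2]
  row3 -= 0·row0 → [0,0,0,-3]
  row2 -= -2·row1 → [0,0,3,-2]
  row3 -= 0·row1 → [0,0,0,-3]
  row3 -= 0·row2 → [0,0,0,-3]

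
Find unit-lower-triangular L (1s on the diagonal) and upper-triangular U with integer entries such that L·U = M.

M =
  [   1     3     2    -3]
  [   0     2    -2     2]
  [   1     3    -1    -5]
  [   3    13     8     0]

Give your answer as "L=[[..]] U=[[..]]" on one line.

L=[[1,0,0,0],[0,1,0,0],[1,0,1,0],[3,2,-2,1]] U=[[1,3,2,-3],[0,2,-2,2],[0,0,-3,-2],[0,0,0,1]]

  r1 -= 0·r0 → [0,2,-2,2]
  r2 -= 1·r0 → [0,0,-3,-2]
  r3 -= 3·r0 → [0,4,2,9]
  r2 -= 0·r1 → [0,0,-3,-2]
  r3 -= 2·r1 → [0,0,6,5]
  r3 -= -2·r2 → [0,0,0,1]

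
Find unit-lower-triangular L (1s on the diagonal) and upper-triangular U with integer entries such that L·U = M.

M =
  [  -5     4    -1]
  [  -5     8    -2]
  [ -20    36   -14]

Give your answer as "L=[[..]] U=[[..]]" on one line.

L=[[1,0,0],[1,1,0],[4,5,1]] U=[[-5,4,-1],[0,4,-1],[0,0,-5]]

  row1 -= 1·row0 → [0,4,-1]
  row2 -= 4·row0 → [0,20,-10]
  row2 -= 5·row1 → [0,0,-5]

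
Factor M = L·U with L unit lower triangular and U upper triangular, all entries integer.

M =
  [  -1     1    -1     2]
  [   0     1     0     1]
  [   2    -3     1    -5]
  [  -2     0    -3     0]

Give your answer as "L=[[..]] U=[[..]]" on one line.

L=[[1,0,0,0],[0,1,0,0],[-2,-1,1,0],[2,-2,1,1]] U=[[-1,1,-1,2],[0,1,0,1],[0,0,-1,0],[0,0,0,-2]]

  R1 -= 0·R0 → [0,1,0,1]
  R2 -= -2·R0 → [0,-1,-1,-1]
  R3 -= 2·R0 → [0,-2,-1,-4]
  R2 -= -1·R1 → [0,0,-1,0]
  R3 -= -2·R1 → [0,0,-1,-2]
  R3 -= 1·R2 → [0,0,0,-2]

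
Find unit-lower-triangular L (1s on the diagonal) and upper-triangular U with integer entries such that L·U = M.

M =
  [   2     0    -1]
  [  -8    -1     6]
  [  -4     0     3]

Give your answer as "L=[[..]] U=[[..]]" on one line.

L=[[1,0,0],[-4,1,0],[-2,0,1]] U=[[2,0,-1],[0,-1,2],[0,0,1]]

  R1 -= -4·R0 → [0,-1,2]
  R2 -= -2·R0 → [0,0,1]
  R2 -= 0·R1 → [0,0,1]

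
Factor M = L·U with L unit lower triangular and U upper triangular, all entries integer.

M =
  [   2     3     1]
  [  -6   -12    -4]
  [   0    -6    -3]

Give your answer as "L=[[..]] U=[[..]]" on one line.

L=[[1,0,0],[-3,1,0],[0,2,1]] U=[[2,3,1],[0,-3,-1],[0,0,-1]]

  row1 -= -3·row0 → [0,-3,-1]
  row2 -= 0·row0 → [0,-6,-3]
  row2 -= 2·row1 → [0,0,-1]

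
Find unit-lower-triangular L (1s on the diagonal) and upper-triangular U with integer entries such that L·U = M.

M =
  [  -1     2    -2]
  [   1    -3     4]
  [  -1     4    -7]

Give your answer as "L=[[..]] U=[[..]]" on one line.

L=[[1,0,0],[-1,1,0],[1,-2,1]] U=[[-1,2,-2],[0,-1,2],[0,0,-1]]

  row1 -= -1·row0 → [0,-1,2]
  row2 -= 1·row0 → [0,2,-5]
  row2 -= -2·row1 → [0,0,-1]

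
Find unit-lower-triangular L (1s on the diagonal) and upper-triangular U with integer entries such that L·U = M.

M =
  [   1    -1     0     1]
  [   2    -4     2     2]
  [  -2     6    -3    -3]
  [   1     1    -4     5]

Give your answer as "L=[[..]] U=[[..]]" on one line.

  R1 -= 2·R0 → [0,-2,2,0]
  R2 -= -2·R0 → [0,4,-3,-1]
  R3 -= 1·R0 → [0,2,-4,4]
  R2 -= -2·R1 → [0,0,1,-1]
  R3 -= -1·R1 → [0,0,-2,4]
  R3 -= -2·R2 → [0,0,0,2]

L=[[1,0,0,0],[2,1,0,0],[-2,-2,1,0],[1,-1,-2,1]] U=[[1,-1,0,1],[0,-2,2,0],[0,0,1,-1],[0,0,0,2]]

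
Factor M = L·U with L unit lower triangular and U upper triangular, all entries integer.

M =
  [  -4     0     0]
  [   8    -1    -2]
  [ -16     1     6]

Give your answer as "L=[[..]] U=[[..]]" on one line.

L=[[1,0,0],[-2,1,0],[4,-1,1]] U=[[-4,0,0],[0,-1,-2],[0,0,4]]

  row1 -= -2·row0 → [0,-1,-2]
  row2 -= 4·row0 → [0,1,6]
  row2 -= -1·row1 → [0,0,4]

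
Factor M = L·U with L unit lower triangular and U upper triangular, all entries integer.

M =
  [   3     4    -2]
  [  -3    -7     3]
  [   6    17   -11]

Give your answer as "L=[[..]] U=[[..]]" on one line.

L=[[1,0,0],[-1,1,0],[2,-3,1]] U=[[3,4,-2],[0,-3,1],[0,0,-4]]

  r1 -= -1·r0 → [0,-3,1]
  r2 -= 2·r0 → [0,9,-7]
  r2 -= -3·r1 → [0,0,-4]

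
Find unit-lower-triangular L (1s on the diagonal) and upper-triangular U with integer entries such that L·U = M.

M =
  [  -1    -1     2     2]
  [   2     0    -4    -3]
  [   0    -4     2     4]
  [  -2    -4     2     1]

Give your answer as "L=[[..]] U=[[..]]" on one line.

L=[[1,0,0,0],[-2,1,0,0],[0,2,1,0],[2,1,-1,1]] U=[[-1,-1,2,2],[0,-2,0,1],[0,0,2,2],[0,0,0,-2]]

  r1 -= -2·r0 → [0,-2,0,1]
  r2 -= 0·r0 → [0,-4,2,4]
  r3 -= 2·r0 → [0,-2,-2,-3]
  r2 -= 2·r1 → [0,0,2,2]
  r3 -= 1·r1 → [0,0,-2,-4]
  r3 -= -1·r2 → [0,0,0,-2]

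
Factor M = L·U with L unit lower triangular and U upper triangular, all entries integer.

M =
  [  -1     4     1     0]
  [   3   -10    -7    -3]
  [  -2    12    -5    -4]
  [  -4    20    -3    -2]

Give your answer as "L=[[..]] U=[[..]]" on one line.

L=[[1,0,0,0],[-3,1,0,0],[2,2,1,0],[4,2,1,1]] U=[[-1,4,1,0],[0,2,-4,-3],[0,0,1,2],[0,0,0,2]]

  row1 -= -3·row0 → [0,2,-4,-3]
  row2 -= 2·row0 → [0,4,-7,-4]
  row3 -= 4·row0 → [0,4,-7,-2]
  row2 -= 2·row1 → [0,0,1,2]
  row3 -= 2·row1 → [0,0,1,4]
  row3 -= 1·row2 → [0,0,0,2]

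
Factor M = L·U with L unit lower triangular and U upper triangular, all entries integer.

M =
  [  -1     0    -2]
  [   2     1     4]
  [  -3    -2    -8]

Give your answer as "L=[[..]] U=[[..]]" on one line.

L=[[1,0,0],[-2,1,0],[3,-2,1]] U=[[-1,0,-2],[0,1,0],[0,0,-2]]

  R1 -= -2·R0 → [0,1,0]
  R2 -= 3·R0 → [0,-2,-2]
  R2 -= -2·R1 → [0,0,-2]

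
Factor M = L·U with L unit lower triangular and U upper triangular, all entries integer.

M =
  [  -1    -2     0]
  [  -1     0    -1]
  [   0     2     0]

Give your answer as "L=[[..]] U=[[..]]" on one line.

  row1 -= 1·row0 → [0,2,-1]
  row2 -= 0·row0 → [0,2,0]
  row2 -= 1·row1 → [0,0,1]

L=[[1,0,0],[1,1,0],[0,1,1]] U=[[-1,-2,0],[0,2,-1],[0,0,1]]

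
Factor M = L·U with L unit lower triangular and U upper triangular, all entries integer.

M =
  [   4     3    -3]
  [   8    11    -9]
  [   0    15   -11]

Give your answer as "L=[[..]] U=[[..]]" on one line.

L=[[1,0,0],[2,1,0],[0,3,1]] U=[[4,3,-3],[0,5,-3],[0,0,-2]]

  R1 -= 2·R0 → [0,5,-3]
  R2 -= 0·R0 → [0,15,-11]
  R2 -= 3·R1 → [0,0,-2]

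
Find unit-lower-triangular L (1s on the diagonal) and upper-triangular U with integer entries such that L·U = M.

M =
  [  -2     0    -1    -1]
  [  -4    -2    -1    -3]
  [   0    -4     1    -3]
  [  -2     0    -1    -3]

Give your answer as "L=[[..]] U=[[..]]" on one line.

  R1 -= 2·R0 → [0,-2,1,-1]
  R2 -= 0·R0 → [0,-4,1,-3]
  R3 -= 1·R0 → [0,0,0,-2]
  R2 -= 2·R1 → [0,0,-1,-1]
  R3 -= 0·R1 → [0,0,0,-2]
  R3 -= 0·R2 → [0,0,0,-2]

L=[[1,0,0,0],[2,1,0,0],[0,2,1,0],[1,0,0,1]] U=[[-2,0,-1,-1],[0,-2,1,-1],[0,0,-1,-1],[0,0,0,-2]]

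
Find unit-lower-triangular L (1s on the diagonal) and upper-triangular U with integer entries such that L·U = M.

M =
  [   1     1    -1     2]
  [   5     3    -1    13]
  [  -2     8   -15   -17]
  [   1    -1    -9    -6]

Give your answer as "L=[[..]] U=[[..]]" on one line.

L=[[1,0,0,0],[5,1,0,0],[-2,-5,1,0],[1,1,-4,1]] U=[[1,1,-1,2],[0,-2,4,3],[0,0,3,2],[0,0,0,-3]]

  r1 -= 5·r0 → [0,-2,4,3]
  r2 -= -2·r0 → [0,10,-17,-13]
  r3 -= 1·r0 → [0,-2,-8,-8]
  r2 -= -5·r1 → [0,0,3,2]
  r3 -= 1·r1 → [0,0,-12,-11]
  r3 -= -4·r2 → [0,0,0,-3]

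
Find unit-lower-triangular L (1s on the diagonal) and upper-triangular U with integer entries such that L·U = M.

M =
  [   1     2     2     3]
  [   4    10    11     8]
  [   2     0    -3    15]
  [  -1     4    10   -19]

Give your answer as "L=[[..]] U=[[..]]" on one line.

  r1 -= 4·r0 → [0,2,3,-4]
  r2 -= 2·r0 → [0,-4,-7,9]
  r3 -= -1·r0 → [0,6,12,-16]
  r2 -= -2·r1 → [0,0,-1,1]
  r3 -= 3·r1 → [0,0,3,-4]
  r3 -= -3·r2 → [0,0,0,-1]

L=[[1,0,0,0],[4,1,0,0],[2,-2,1,0],[-1,3,-3,1]] U=[[1,2,2,3],[0,2,3,-4],[0,0,-1,1],[0,0,0,-1]]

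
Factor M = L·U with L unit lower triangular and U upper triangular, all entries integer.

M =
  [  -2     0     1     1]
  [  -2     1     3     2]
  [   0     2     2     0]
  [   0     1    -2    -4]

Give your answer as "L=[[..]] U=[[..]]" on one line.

  row1 -= 1·row0 → [0,1,2,1]
  row2 -= 0·row0 → [0,2,2,0]
  row3 -= 0·row0 → [0,1,-2,-4]
  row2 -= 2·row1 → [0,0,-2,-2]
  row3 -= 1·row1 → [0,0,-4,-5]
  row3 -= 2·row2 → [0,0,0,-1]

L=[[1,0,0,0],[1,1,0,0],[0,2,1,0],[0,1,2,1]] U=[[-2,0,1,1],[0,1,2,1],[0,0,-2,-2],[0,0,0,-1]]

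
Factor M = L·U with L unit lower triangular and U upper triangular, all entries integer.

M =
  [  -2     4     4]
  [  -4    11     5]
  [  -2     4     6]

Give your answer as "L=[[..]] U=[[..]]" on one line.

  r1 -= 2·r0 → [0,3,-3]
  r2 -= 1·r0 → [0,0,2]
  r2 -= 0·r1 → [0,0,2]

L=[[1,0,0],[2,1,0],[1,0,1]] U=[[-2,4,4],[0,3,-3],[0,0,2]]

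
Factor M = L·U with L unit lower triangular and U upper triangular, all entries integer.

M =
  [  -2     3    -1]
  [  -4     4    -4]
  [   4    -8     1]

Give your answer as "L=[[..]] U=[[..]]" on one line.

  r1 -= 2·r0 → [0,-2,-2]
  r2 -= -2·r0 → [0,-2,-1]
  r2 -= 1·r1 → [0,0,1]

L=[[1,0,0],[2,1,0],[-2,1,1]] U=[[-2,3,-1],[0,-2,-2],[0,0,1]]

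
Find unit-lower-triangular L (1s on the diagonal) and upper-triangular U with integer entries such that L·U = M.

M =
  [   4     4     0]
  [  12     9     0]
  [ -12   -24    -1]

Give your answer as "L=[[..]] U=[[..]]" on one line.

L=[[1,0,0],[3,1,0],[-3,4,1]] U=[[4,4,0],[0,-3,0],[0,0,-1]]

  row1 -= 3·row0 → [0,-3,0]
  row2 -= -3·row0 → [0,-12,-1]
  row2 -= 4·row1 → [0,0,-1]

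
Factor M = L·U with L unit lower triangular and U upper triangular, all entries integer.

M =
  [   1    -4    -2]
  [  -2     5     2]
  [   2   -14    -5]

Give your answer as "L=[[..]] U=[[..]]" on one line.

  R1 -= -2·R0 → [0,-3,-2]
  R2 -= 2·R0 → [0,-6,-1]
  R2 -= 2·R1 → [0,0,3]

L=[[1,0,0],[-2,1,0],[2,2,1]] U=[[1,-4,-2],[0,-3,-2],[0,0,3]]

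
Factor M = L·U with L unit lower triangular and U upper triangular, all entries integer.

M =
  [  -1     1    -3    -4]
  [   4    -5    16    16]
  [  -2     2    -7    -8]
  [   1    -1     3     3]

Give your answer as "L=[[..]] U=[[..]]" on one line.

  R1 -= -4·R0 → [0,-1,4,0]
  R2 -= 2·R0 → [0,0,-1,0]
  R3 -= -1·R0 → [0,0,0,-1]
  R2 -= 0·R1 → [0,0,-1,0]
  R3 -= 0·R1 → [0,0,0,-1]
  R3 -= 0·R2 → [0,0,0,-1]

L=[[1,0,0,0],[-4,1,0,0],[2,0,1,0],[-1,0,0,1]] U=[[-1,1,-3,-4],[0,-1,4,0],[0,0,-1,0],[0,0,0,-1]]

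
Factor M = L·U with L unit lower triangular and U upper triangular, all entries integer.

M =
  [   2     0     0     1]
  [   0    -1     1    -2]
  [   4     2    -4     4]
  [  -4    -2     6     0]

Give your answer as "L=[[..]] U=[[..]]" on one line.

L=[[1,0,0,0],[0,1,0,0],[2,-2,1,0],[-2,2,-2,1]] U=[[2,0,0,1],[0,-1,1,-2],[0,0,-2,-2],[0,0,0,2]]

  r1 -= 0·r0 → [0,-1,1,-2]
  r2 -= 2·r0 → [0,2,-4,2]
  r3 -= -2·r0 → [0,-2,6,2]
  r2 -= -2·r1 → [0,0,-2,-2]
  r3 -= 2·r1 → [0,0,4,6]
  r3 -= -2·r2 → [0,0,0,2]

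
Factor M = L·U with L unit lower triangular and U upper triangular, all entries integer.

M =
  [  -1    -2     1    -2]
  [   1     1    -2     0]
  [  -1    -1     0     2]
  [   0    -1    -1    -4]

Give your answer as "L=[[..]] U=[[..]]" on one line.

  row1 -= -1·row0 → [0,-1,-1,-2]
  row2 -= 1·row0 → [0,1,-1,4]
  row3 -= 0·row0 → [0,-1,-1,-4]
  row2 -= -1·row1 → [0,0,-2,2]
  row3 -= 1·row1 → [0,0,0,-2]
  row3 -= 0·row2 → [0,0,0,-2]

L=[[1,0,0,0],[-1,1,0,0],[1,-1,1,0],[0,1,0,1]] U=[[-1,-2,1,-2],[0,-1,-1,-2],[0,0,-2,2],[0,0,0,-2]]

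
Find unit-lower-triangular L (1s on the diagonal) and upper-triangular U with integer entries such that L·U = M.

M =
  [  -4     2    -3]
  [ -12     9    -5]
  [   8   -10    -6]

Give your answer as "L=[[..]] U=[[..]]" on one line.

L=[[1,0,0],[3,1,0],[-2,-2,1]] U=[[-4,2,-3],[0,3,4],[0,0,-4]]

  R1 -= 3·R0 → [0,3,4]
  R2 -= -2·R0 → [0,-6,-12]
  R2 -= -2·R1 → [0,0,-4]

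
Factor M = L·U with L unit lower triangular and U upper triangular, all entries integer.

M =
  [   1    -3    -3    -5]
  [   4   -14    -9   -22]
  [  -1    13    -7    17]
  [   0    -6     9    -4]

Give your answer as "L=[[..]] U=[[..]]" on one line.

  R1 -= 4·R0 → [0,-2,3,-2]
  R2 -= -1·R0 → [0,10,-10,12]
  R3 -= 0·R0 → [0,-6,9,-4]
  R2 -= -5·R1 → [0,0,5,2]
  R3 -= 3·R1 → [0,0,0,2]
  R3 -= 0·R2 → [0,0,0,2]

L=[[1,0,0,0],[4,1,0,0],[-1,-5,1,0],[0,3,0,1]] U=[[1,-3,-3,-5],[0,-2,3,-2],[0,0,5,2],[0,0,0,2]]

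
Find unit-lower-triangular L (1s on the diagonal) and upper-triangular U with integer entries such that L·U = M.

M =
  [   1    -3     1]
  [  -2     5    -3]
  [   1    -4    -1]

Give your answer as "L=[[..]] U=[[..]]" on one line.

  row1 -= -2·row0 → [0,-1,-1]
  row2 -= 1·row0 → [0,-1,-2]
  row2 -= 1·row1 → [0,0,-1]

L=[[1,0,0],[-2,1,0],[1,1,1]] U=[[1,-3,1],[0,-1,-1],[0,0,-1]]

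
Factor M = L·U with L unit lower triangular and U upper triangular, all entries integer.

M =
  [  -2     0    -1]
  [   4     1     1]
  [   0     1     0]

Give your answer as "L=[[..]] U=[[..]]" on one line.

  row1 -= -2·row0 → [0,1,-1]
  row2 -= 0·row0 → [0,1,0]
  row2 -= 1·row1 → [0,0,1]

L=[[1,0,0],[-2,1,0],[0,1,1]] U=[[-2,0,-1],[0,1,-1],[0,0,1]]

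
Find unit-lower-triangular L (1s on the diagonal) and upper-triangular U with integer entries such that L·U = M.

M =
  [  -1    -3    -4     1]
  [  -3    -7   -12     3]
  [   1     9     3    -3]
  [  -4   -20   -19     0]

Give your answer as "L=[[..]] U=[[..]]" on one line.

L=[[1,0,0,0],[3,1,0,0],[-1,3,1,0],[4,-4,3,1]] U=[[-1,-3,-4,1],[0,2,0,0],[0,0,-1,-2],[0,0,0,2]]

  row1 -= 3·row0 → [0,2,0,0]
  row2 -= -1·row0 → [0,6,-1,-2]
  row3 -= 4·row0 → [0,-8,-3,-4]
  row2 -= 3·row1 → [0,0,-1,-2]
  row3 -= -4·row1 → [0,0,-3,-4]
  row3 -= 3·row2 → [0,0,0,2]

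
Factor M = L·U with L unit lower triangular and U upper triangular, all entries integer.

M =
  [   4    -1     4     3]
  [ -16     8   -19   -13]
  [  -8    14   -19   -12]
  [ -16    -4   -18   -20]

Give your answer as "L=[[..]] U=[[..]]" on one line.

L=[[1,0,0,0],[-4,1,0,0],[-2,3,1,0],[-4,-2,4,1]] U=[[4,-1,4,3],[0,4,-3,-1],[0,0,-2,-3],[0,0,0,2]]

  row1 -= -4·row0 → [0,4,-3,-1]
  row2 -= -2·row0 → [0,12,-11,-6]
  row3 -= -4·row0 → [0,-8,-2,-8]
  row2 -= 3·row1 → [0,0,-2,-3]
  row3 -= -2·row1 → [0,0,-8,-10]
  row3 -= 4·row2 → [0,0,0,2]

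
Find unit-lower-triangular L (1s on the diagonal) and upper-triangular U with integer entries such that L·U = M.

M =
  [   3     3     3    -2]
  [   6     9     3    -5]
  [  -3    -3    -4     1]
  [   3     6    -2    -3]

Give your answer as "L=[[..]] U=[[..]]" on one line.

  r1 -= 2·r0 → [0,3,-3,-1]
  r2 -= -1·r0 → [0,0,-1,-1]
  r3 -= 1·r0 → [0,3,-5,-1]
  r2 -= 0·r1 → [0,0,-1,-1]
  r3 -= 1·r1 → [0,0,-2,0]
  r3 -= 2·r2 → [0,0,0,2]

L=[[1,0,0,0],[2,1,0,0],[-1,0,1,0],[1,1,2,1]] U=[[3,3,3,-2],[0,3,-3,-1],[0,0,-1,-1],[0,0,0,2]]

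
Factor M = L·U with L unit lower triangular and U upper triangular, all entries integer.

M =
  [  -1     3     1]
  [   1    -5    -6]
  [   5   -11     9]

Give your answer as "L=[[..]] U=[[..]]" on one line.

L=[[1,0,0],[-1,1,0],[-5,-2,1]] U=[[-1,3,1],[0,-2,-5],[0,0,4]]

  r1 -= -1·r0 → [0,-2,-5]
  r2 -= -5·r0 → [0,4,14]
  r2 -= -2·r1 → [0,0,4]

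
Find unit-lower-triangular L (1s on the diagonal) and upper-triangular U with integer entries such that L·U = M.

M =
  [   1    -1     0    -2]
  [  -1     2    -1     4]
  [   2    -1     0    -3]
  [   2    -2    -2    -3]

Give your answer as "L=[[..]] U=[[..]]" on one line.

L=[[1,0,0,0],[-1,1,0,0],[2,1,1,0],[2,0,-2,1]] U=[[1,-1,0,-2],[0,1,-1,2],[0,0,1,-1],[0,0,0,-1]]

  row1 -= -1·row0 → [0,1,-1,2]
  row2 -= 2·row0 → [0,1,0,1]
  row3 -= 2·row0 → [0,0,-2,1]
  row2 -= 1·row1 → [0,0,1,-1]
  row3 -= 0·row1 → [0,0,-2,1]
  row3 -= -2·row2 → [0,0,0,-1]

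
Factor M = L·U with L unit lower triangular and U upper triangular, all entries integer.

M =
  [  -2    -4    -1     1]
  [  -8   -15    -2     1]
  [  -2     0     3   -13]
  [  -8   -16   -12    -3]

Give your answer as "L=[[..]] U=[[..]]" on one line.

  r1 -= 4·r0 → [0,1,2,-3]
  r2 -= 1·r0 → [0,4,4,-14]
  r3 -= 4·r0 → [0,0,-8,-7]
  r2 -= 4·r1 → [0,0,-4,-2]
  r3 -= 0·r1 → [0,0,-8,-7]
  r3 -= 2·r2 → [0,0,0,-3]

L=[[1,0,0,0],[4,1,0,0],[1,4,1,0],[4,0,2,1]] U=[[-2,-4,-1,1],[0,1,2,-3],[0,0,-4,-2],[0,0,0,-3]]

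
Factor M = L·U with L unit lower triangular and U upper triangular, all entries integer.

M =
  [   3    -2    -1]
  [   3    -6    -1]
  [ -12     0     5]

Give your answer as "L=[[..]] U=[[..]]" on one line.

  row1 -= 1·row0 → [0,-4,0]
  row2 -= -4·row0 → [0,-8,1]
  row2 -= 2·row1 → [0,0,1]

L=[[1,0,0],[1,1,0],[-4,2,1]] U=[[3,-2,-1],[0,-4,0],[0,0,1]]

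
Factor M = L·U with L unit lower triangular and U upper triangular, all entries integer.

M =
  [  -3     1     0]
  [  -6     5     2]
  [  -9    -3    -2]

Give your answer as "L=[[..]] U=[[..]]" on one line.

L=[[1,0,0],[2,1,0],[3,-2,1]] U=[[-3,1,0],[0,3,2],[0,0,2]]

  row1 -= 2·row0 → [0,3,2]
  row2 -= 3·row0 → [0,-6,-2]
  row2 -= -2·row1 → [0,0,2]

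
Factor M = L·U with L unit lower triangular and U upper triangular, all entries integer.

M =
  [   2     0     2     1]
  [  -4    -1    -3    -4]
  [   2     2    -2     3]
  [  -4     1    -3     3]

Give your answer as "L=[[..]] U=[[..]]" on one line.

L=[[1,0,0,0],[-2,1,0,0],[1,-2,1,0],[-2,-1,-1,1]] U=[[2,0,2,1],[0,-1,1,-2],[0,0,-2,-2],[0,0,0,1]]

  row1 -= -2·row0 → [0,-1,1,-2]
  row2 -= 1·row0 → [0,2,-4,2]
  row3 -= -2·row0 → [0,1,1,5]
  row2 -= -2·row1 → [0,0,-2,-2]
  row3 -= -1·row1 → [0,0,2,3]
  row3 -= -1·row2 → [0,0,0,1]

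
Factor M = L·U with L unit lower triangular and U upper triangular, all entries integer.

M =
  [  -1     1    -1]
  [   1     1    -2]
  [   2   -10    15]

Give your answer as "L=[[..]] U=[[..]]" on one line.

  r1 -= -1·r0 → [0,2,-3]
  r2 -= -2·r0 → [0,-8,13]
  r2 -= -4·r1 → [0,0,1]

L=[[1,0,0],[-1,1,0],[-2,-4,1]] U=[[-1,1,-1],[0,2,-3],[0,0,1]]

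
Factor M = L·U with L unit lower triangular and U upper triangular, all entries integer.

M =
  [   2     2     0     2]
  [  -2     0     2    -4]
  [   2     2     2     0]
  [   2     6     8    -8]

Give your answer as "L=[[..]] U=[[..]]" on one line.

L=[[1,0,0,0],[-1,1,0,0],[1,0,1,0],[1,2,2,1]] U=[[2,2,0,2],[0,2,2,-2],[0,0,2,-2],[0,0,0,-2]]

  row1 -= -1·row0 → [0,2,2,-2]
  row2 -= 1·row0 → [0,0,2,-2]
  row3 -= 1·row0 → [0,4,8,-10]
  row2 -= 0·row1 → [0,0,2,-2]
  row3 -= 2·row1 → [0,0,4,-6]
  row3 -= 2·row2 → [0,0,0,-2]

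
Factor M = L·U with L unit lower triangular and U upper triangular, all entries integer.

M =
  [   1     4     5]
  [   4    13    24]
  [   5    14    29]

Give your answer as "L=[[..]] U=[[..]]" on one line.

L=[[1,0,0],[4,1,0],[5,2,1]] U=[[1,4,5],[0,-3,4],[0,0,-4]]

  row1 -= 4·row0 → [0,-3,4]
  row2 -= 5·row0 → [0,-6,4]
  row2 -= 2·row1 → [0,0,-4]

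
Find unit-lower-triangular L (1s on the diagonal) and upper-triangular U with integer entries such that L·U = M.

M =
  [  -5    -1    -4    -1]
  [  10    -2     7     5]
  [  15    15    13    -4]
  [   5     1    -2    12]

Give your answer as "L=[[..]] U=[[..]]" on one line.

  R1 -= -2·R0 → [0,-4,-1,3]
  R2 -= -3·R0 → [0,12,1,-7]
  R3 -= -1·R0 → [0,0,-6,11]
  R2 -= -3·R1 → [0,0,-2,2]
  R3 -= 0·R1 → [0,0,-6,11]
  R3 -= 3·R2 → [0,0,0,5]

L=[[1,0,0,0],[-2,1,0,0],[-3,-3,1,0],[-1,0,3,1]] U=[[-5,-1,-4,-1],[0,-4,-1,3],[0,0,-2,2],[0,0,0,5]]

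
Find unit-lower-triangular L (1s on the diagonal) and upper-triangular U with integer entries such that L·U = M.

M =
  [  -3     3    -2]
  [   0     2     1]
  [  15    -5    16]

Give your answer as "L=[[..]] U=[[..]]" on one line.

L=[[1,0,0],[0,1,0],[-5,5,1]] U=[[-3,3,-2],[0,2,1],[0,0,1]]

  r1 -= 0·r0 → [0,2,1]
  r2 -= -5·r0 → [0,10,6]
  r2 -= 5·r1 → [0,0,1]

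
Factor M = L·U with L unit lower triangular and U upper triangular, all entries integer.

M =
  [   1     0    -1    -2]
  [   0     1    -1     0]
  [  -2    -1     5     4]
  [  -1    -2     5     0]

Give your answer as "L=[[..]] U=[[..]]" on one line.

L=[[1,0,0,0],[0,1,0,0],[-2,-1,1,0],[-1,-2,1,1]] U=[[1,0,-1,-2],[0,1,-1,0],[0,0,2,0],[0,0,0,-2]]

  R1 -= 0·R0 → [0,1,-1,0]
  R2 -= -2·R0 → [0,-1,3,0]
  R3 -= -1·R0 → [0,-2,4,-2]
  R2 -= -1·R1 → [0,0,2,0]
  R3 -= -2·R1 → [0,0,2,-2]
  R3 -= 1·R2 → [0,0,0,-2]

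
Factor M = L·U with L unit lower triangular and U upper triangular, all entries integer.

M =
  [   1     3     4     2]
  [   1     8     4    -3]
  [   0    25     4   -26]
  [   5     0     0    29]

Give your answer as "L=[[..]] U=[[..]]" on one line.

L=[[1,0,0,0],[1,1,0,0],[0,5,1,0],[5,-3,-5,1]] U=[[1,3,4,2],[0,5,0,-5],[0,0,4,-1],[0,0,0,-1]]

  R1 -= 1·R0 → [0,5,0,-5]
  R2 -= 0·R0 → [0,25,4,-26]
  R3 -= 5·R0 → [0,-15,-20,19]
  R2 -= 5·R1 → [0,0,4,-1]
  R3 -= -3·R1 → [0,0,-20,4]
  R3 -= -5·R2 → [0,0,0,-1]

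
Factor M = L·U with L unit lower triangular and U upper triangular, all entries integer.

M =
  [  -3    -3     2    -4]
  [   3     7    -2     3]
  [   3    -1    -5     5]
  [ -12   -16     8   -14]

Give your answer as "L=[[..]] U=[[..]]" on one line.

  row1 -= -1·row0 → [0,4,0,-1]
  row2 -= -1·row0 → [0,-4,-3,1]
  row3 -= 4·row0 → [0,-4,0,2]
  row2 -= -1·row1 → [0,0,-3,0]
  row3 -= -1·row1 → [0,0,0,1]
  row3 -= 0·row2 → [0,0,0,1]

L=[[1,0,0,0],[-1,1,0,0],[-1,-1,1,0],[4,-1,0,1]] U=[[-3,-3,2,-4],[0,4,0,-1],[0,0,-3,0],[0,0,0,1]]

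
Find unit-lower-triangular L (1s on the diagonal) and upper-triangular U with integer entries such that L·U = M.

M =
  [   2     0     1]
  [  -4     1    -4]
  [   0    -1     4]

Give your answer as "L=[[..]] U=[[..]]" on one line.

L=[[1,0,0],[-2,1,0],[0,-1,1]] U=[[2,0,1],[0,1,-2],[0,0,2]]

  R1 -= -2·R0 → [0,1,-2]
  R2 -= 0·R0 → [0,-1,4]
  R2 -= -1·R1 → [0,0,2]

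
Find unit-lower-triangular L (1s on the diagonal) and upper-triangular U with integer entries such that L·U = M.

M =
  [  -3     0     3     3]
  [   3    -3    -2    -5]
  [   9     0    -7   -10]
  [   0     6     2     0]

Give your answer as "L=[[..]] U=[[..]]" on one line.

  r1 -= -1·r0 → [0,-3,1,-2]
  r2 -= -3·r0 → [0,0,2,-1]
  r3 -= 0·r0 → [0,6,2,0]
  r2 -= 0·r1 → [0,0,2,-1]
  r3 -= -2·r1 → [0,0,4,-4]
  r3 -= 2·r2 → [0,0,0,-2]

L=[[1,0,0,0],[-1,1,0,0],[-3,0,1,0],[0,-2,2,1]] U=[[-3,0,3,3],[0,-3,1,-2],[0,0,2,-1],[0,0,0,-2]]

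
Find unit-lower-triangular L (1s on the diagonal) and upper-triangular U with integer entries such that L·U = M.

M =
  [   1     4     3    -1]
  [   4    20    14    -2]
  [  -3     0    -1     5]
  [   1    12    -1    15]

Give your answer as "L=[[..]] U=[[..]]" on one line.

L=[[1,0,0,0],[4,1,0,0],[-3,3,1,0],[1,2,-4,1]] U=[[1,4,3,-1],[0,4,2,2],[0,0,2,-4],[0,0,0,-4]]

  R1 -= 4·R0 → [0,4,2,2]
  R2 -= -3·R0 → [0,12,8,2]
  R3 -= 1·R0 → [0,8,-4,16]
  R2 -= 3·R1 → [0,0,2,-4]
  R3 -= 2·R1 → [0,0,-8,12]
  R3 -= -4·R2 → [0,0,0,-4]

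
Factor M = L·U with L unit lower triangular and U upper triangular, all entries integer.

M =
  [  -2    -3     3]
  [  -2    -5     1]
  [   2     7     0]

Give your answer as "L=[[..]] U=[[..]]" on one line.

  row1 -= 1·row0 → [0,-2,-2]
  row2 -= -1·row0 → [0,4,3]
  row2 -= -2·row1 → [0,0,-1]

L=[[1,0,0],[1,1,0],[-1,-2,1]] U=[[-2,-3,3],[0,-2,-2],[0,0,-1]]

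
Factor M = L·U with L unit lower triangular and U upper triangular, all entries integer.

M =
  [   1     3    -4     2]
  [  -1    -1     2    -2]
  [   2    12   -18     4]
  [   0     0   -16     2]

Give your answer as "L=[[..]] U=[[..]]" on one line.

  r1 -= -1·r0 → [0,2,-2,0]
  r2 -= 2·r0 → [0,6,-10,0]
  r3 -= 0·r0 → [0,0,-16,2]
  r2 -= 3·r1 → [0,0,-4,0]
  r3 -= 0·r1 → [0,0,-16,2]
  r3 -= 4·r2 → [0,0,0,2]

L=[[1,0,0,0],[-1,1,0,0],[2,3,1,0],[0,0,4,1]] U=[[1,3,-4,2],[0,2,-2,0],[0,0,-4,0],[0,0,0,2]]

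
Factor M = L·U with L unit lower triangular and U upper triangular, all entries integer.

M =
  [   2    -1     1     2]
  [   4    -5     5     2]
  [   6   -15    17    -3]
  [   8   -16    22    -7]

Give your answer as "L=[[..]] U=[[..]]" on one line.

  r1 -= 2·r0 → [0,-3,3,-2]
  r2 -= 3·r0 → [0,-12,14,-9]
  r3 -= 4·r0 → [0,-12,18,-15]
  r2 -= 4·r1 → [0,0,2,-1]
  r3 -= 4·r1 → [0,0,6,-7]
  r3 -= 3·r2 → [0,0,0,-4]

L=[[1,0,0,0],[2,1,0,0],[3,4,1,0],[4,4,3,1]] U=[[2,-1,1,2],[0,-3,3,-2],[0,0,2,-1],[0,0,0,-4]]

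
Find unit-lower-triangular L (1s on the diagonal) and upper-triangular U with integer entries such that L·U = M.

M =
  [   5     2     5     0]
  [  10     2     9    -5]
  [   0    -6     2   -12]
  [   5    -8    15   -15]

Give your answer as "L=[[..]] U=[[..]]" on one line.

  R1 -= 2·R0 → [0,-2,-1,-5]
  R2 -= 0·R0 → [0,-6,2,-12]
  R3 -= 1·R0 → [0,-10,10,-15]
  R2 -= 3·R1 → [0,0,5,3]
  R3 -= 5·R1 → [0,0,15,10]
  R3 -= 3·R2 → [0,0,0,1]

L=[[1,0,0,0],[2,1,0,0],[0,3,1,0],[1,5,3,1]] U=[[5,2,5,0],[0,-2,-1,-5],[0,0,5,3],[0,0,0,1]]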